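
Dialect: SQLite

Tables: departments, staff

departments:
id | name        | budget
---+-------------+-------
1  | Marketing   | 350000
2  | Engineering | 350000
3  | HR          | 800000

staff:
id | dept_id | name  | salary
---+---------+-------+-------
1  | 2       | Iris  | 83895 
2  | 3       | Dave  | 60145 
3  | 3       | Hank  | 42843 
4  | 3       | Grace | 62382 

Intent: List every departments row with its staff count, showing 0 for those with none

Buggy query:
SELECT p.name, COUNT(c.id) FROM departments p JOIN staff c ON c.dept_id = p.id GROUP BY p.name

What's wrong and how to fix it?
Bug: INNER JOIN drops departments rows that have no matching staff rows

Fix: Switch to LEFT JOIN to retain unmatched parent rows

Corrected query:
SELECT p.name, COUNT(c.id) FROM departments p LEFT JOIN staff c ON c.dept_id = p.id GROUP BY p.name

Result:
name        | COUNT(c.id)
------------+------------
Engineering | 1          
HR          | 3          
Marketing   | 0          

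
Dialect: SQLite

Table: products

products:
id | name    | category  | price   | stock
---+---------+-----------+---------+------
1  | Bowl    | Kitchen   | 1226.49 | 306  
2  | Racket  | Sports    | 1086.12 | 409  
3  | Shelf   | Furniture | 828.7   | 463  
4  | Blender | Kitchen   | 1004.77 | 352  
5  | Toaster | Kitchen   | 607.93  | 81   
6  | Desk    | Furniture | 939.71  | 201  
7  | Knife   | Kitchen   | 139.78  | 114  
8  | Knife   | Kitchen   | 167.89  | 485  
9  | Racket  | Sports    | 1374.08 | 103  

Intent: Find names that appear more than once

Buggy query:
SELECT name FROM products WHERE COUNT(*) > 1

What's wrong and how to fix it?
Bug: WHERE can't reference COUNT(*); aggregates are computed after WHERE

Fix: GROUP BY name, then filter groups with HAVING COUNT(*) > 1

Corrected query:
SELECT name FROM products GROUP BY name HAVING COUNT(*) > 1

Result:
name  
------
Knife 
Racket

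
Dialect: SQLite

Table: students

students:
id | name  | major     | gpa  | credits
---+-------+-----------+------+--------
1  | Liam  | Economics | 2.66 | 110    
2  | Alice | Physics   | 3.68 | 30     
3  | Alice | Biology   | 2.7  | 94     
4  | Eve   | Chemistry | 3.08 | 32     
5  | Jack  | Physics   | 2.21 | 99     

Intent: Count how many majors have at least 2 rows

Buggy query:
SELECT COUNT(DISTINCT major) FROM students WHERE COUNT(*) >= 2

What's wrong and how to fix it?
Bug: COUNT(*) cannot appear in WHERE; the per-group count doesn't exist yet

Fix: Use a subquery that GROUPs and filters with HAVING, then count its rows

Corrected query:
SELECT COUNT(*) FROM (SELECT major FROM students GROUP BY major HAVING COUNT(*) >= 2)

Result:
COUNT(*)
--------
1       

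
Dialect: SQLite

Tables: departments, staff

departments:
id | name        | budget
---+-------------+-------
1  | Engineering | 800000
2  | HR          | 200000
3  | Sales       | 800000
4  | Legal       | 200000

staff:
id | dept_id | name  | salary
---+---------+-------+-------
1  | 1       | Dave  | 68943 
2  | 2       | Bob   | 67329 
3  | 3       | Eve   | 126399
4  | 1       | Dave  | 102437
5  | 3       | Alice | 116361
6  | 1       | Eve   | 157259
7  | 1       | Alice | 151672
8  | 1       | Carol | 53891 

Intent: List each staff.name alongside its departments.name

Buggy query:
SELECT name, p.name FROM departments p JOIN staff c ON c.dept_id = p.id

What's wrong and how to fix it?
Bug: Both tables have a 'name' column; the unqualified reference is ambiguous

Fix: Qualify the column with its table alias (c.name)

Corrected query:
SELECT c.name, p.name FROM departments p JOIN staff c ON c.dept_id = p.id

Result:
name  | name       
------+------------
Dave  | Engineering
Bob   | HR         
Eve   | Sales      
Dave  | Engineering
Alice | Sales      
Eve   | Engineering
Alice | Engineering
Carol | Engineering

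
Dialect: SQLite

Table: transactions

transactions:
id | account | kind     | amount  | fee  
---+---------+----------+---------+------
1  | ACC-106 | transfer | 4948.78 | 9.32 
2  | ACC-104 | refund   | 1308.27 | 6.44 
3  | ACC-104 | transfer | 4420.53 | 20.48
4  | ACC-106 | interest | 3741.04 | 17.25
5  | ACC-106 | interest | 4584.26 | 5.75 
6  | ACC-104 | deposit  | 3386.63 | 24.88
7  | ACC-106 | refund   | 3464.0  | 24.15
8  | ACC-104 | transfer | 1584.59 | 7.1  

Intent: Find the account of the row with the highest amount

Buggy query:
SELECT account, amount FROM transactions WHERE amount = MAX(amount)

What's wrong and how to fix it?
Bug: MAX(amount) is an aggregate and cannot be used directly in WHERE

Fix: Wrap MAX in a scalar subquery so WHERE compares against a single value

Corrected query:
SELECT account, amount FROM transactions WHERE amount = (SELECT MAX(amount) FROM transactions)

Result:
account | amount 
--------+--------
ACC-106 | 4948.78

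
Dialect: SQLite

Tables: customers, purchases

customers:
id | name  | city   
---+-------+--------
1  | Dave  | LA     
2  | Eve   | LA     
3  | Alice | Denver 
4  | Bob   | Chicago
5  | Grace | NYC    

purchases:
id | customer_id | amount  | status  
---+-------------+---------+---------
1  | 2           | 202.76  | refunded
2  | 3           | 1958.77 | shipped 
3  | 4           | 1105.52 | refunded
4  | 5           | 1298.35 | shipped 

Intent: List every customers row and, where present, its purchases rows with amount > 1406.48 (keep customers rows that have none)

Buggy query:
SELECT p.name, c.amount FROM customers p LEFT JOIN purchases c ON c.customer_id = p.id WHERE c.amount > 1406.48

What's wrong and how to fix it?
Bug: Filtering c.amount in WHERE discards the NULL rows produced by LEFT JOIN, turning it into an inner join

Fix: Put 'c.amount > 1406.48' in the JOIN's ON clause instead of WHERE

Corrected query:
SELECT p.name, c.amount FROM customers p LEFT JOIN purchases c ON c.customer_id = p.id AND c.amount > 1406.48

Result:
name  | amount 
------+--------
Dave  | NULL   
Eve   | NULL   
Alice | 1958.77
Bob   | NULL   
Grace | NULL   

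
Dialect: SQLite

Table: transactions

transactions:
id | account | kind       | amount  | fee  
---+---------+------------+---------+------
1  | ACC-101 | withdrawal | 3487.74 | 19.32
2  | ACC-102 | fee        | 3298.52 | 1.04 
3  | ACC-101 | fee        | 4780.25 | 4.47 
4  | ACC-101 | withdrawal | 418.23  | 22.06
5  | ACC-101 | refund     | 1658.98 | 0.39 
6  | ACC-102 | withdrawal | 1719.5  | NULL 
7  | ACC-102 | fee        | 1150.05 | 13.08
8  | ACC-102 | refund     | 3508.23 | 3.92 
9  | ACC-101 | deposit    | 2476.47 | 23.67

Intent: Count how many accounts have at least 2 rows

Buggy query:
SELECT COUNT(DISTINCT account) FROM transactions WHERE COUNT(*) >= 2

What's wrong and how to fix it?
Bug: COUNT(*) cannot appear in WHERE; the per-group count doesn't exist yet

Fix: Use a subquery that GROUPs and filters with HAVING, then count its rows

Corrected query:
SELECT COUNT(*) FROM (SELECT account FROM transactions GROUP BY account HAVING COUNT(*) >= 2)

Result:
COUNT(*)
--------
2       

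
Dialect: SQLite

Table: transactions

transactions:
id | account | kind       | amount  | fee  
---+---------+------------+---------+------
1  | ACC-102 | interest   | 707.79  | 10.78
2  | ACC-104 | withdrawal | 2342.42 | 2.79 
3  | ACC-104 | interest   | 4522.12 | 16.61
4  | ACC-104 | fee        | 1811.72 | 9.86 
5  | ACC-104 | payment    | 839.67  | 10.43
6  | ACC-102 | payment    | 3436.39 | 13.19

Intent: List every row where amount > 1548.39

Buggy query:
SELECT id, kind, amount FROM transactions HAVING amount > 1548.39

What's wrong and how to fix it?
Bug: This is a non-aggregate query (no GROUP BY, no aggregates), so in SQLite the HAVING clause is invalid here; a row-level condition belongs in WHERE

Fix: Use WHERE for row-level filtering

Corrected query:
SELECT id, kind, amount FROM transactions WHERE amount > 1548.39

Result:
id | kind       | amount 
---+------------+--------
2  | withdrawal | 2342.42
3  | interest   | 4522.12
4  | fee        | 1811.72
6  | payment    | 3436.39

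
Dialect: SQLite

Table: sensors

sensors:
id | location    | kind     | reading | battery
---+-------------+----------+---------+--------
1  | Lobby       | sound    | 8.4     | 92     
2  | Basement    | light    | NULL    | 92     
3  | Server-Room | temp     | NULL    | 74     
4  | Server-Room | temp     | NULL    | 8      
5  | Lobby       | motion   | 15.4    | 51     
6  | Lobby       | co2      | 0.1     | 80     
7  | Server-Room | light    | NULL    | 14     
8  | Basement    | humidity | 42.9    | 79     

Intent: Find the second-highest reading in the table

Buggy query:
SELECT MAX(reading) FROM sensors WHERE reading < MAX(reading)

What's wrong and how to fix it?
Bug: The inner MAX is an aggregate inside WHERE, which is not allowed

Fix: Put the inner MAX in a scalar subquery

Corrected query:
SELECT MAX(reading) FROM sensors WHERE reading < (SELECT MAX(reading) FROM sensors)

Result:
MAX(reading)
------------
15.4        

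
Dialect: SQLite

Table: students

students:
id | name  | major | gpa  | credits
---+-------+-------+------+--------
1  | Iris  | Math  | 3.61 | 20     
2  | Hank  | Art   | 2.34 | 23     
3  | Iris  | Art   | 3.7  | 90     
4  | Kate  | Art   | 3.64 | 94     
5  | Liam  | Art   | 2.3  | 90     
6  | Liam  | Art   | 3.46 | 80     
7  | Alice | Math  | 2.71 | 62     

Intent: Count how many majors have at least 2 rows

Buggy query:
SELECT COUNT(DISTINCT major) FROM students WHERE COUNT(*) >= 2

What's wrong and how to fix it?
Bug: WHERE filters individual rows, not groups, so a group-level COUNT is invalid there

Fix: Group first with HAVING COUNT(*) >= 2, then COUNT the resulting groups

Corrected query:
SELECT COUNT(*) FROM (SELECT major FROM students GROUP BY major HAVING COUNT(*) >= 2)

Result:
COUNT(*)
--------
2       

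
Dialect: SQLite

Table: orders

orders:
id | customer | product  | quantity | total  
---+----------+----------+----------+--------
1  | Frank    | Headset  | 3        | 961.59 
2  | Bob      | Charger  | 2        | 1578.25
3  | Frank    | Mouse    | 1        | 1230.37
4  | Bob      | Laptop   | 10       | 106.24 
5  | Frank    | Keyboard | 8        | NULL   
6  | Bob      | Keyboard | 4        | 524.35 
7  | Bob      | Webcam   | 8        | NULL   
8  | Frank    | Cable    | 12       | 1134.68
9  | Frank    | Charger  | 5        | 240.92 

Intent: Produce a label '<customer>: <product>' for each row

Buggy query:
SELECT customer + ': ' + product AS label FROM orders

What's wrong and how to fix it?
Bug: '+' is numeric addition; on text columns SQLite converts them to 0 instead of concatenating

Fix: Use the || operator for string concatenation

Corrected query:
SELECT customer || ': ' || product AS label FROM orders

Result:
label          
---------------
Frank: Headset 
Bob: Charger   
Frank: Mouse   
Bob: Laptop    
Frank: Keyboard
Bob: Keyboard  
Bob: Webcam    
Frank: Cable   
Frank: Charger 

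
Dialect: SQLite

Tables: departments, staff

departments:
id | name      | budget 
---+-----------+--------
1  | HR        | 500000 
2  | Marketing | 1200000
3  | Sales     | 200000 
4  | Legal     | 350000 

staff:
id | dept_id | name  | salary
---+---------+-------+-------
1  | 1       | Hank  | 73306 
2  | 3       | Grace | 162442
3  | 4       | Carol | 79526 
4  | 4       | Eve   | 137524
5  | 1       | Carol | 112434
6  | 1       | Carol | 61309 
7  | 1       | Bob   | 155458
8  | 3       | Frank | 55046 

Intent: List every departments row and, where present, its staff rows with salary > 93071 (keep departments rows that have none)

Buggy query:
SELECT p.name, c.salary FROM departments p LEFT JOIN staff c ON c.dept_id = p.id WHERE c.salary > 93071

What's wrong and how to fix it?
Bug: A WHERE condition on the right-hand table after LEFT JOIN drops unmatched parents

Fix: Put 'c.salary > 93071' in the JOIN's ON clause instead of WHERE

Corrected query:
SELECT p.name, c.salary FROM departments p LEFT JOIN staff c ON c.dept_id = p.id AND c.salary > 93071

Result:
name      | salary
----------+-------
HR        | 112434
HR        | 155458
Marketing | NULL  
Sales     | 162442
Legal     | 137524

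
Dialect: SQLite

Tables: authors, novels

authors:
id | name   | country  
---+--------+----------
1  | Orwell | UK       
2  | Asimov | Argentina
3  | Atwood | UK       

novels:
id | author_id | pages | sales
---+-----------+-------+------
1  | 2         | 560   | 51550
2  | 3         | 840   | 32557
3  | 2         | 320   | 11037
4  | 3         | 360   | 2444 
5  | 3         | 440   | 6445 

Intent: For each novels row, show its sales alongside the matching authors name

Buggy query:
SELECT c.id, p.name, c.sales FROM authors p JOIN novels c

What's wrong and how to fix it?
Bug: Missing join condition: each novels row is matched to all authors rows instead of just its own

Fix: Specify the join condition linking the foreign key to the parent id

Corrected query:
SELECT c.id, p.name, c.sales FROM authors p JOIN novels c ON c.author_id = p.id

Result:
id | name   | sales
---+--------+------
1  | Asimov | 51550
2  | Atwood | 32557
3  | Asimov | 11037
4  | Atwood | 2444 
5  | Atwood | 6445 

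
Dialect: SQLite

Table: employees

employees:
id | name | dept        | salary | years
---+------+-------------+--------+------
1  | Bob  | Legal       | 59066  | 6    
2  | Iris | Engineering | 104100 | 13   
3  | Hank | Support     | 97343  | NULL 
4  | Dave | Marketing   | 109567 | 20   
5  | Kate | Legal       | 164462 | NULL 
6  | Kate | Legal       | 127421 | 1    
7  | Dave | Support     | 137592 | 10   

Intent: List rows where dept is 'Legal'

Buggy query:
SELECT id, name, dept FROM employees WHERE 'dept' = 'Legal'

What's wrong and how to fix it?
Bug: 'dept' in single quotes is a string literal, not the column; the comparison is literal-vs-literal and never true

Fix: Remove the quotes around the column name (or use double quotes for an identifier)

Corrected query:
SELECT id, name, dept FROM employees WHERE dept = 'Legal'

Result:
id | name | dept 
---+------+------
1  | Bob  | Legal
5  | Kate | Legal
6  | Kate | Legal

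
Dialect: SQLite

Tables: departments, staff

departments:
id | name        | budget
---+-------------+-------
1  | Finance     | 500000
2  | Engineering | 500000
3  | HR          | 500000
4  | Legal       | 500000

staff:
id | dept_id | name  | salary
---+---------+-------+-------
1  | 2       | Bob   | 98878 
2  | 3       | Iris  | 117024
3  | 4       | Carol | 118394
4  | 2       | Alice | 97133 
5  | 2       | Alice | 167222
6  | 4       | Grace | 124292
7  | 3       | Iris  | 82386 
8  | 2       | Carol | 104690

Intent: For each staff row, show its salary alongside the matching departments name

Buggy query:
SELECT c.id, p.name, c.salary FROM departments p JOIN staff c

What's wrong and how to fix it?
Bug: Missing join condition: each staff row is matched to all departments rows instead of just its own

Fix: Specify the join condition linking the foreign key to the parent id

Corrected query:
SELECT c.id, p.name, c.salary FROM departments p JOIN staff c ON c.dept_id = p.id

Result:
id | name        | salary
---+-------------+-------
1  | Engineering | 98878 
2  | HR          | 117024
3  | Legal       | 118394
4  | Engineering | 97133 
5  | Engineering | 167222
6  | Legal       | 124292
7  | HR          | 82386 
8  | Engineering | 104690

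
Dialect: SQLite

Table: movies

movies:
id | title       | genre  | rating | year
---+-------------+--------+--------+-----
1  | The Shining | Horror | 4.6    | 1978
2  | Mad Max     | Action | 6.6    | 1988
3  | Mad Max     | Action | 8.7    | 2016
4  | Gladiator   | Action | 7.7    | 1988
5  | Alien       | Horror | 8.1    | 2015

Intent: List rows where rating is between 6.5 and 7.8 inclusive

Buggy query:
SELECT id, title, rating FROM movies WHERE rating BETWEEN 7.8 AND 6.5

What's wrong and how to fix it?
Bug: BETWEEN expects the lower bound first; with 7.8 AND 6.5 the range is empty

Fix: Swap the bounds so the smaller value comes first

Corrected query:
SELECT id, title, rating FROM movies WHERE rating BETWEEN 6.5 AND 7.8

Result:
id | title     | rating
---+-----------+-------
2  | Mad Max   | 6.6   
4  | Gladiator | 7.7   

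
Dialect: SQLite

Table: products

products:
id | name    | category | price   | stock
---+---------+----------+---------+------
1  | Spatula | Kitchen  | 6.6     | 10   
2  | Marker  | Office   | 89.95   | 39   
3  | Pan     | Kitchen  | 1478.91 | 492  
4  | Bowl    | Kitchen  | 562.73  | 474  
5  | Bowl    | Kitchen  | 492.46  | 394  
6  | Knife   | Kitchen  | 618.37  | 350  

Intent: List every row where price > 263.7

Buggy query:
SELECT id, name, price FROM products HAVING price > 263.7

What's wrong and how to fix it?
Bug: HAVING filters the output of aggregation, but this query has no GROUP BY and no aggregate functions, so SQLite rejects it (HAVING clause on a non-aggregate query); the condition here is per row

Fix: Replace HAVING with WHERE since the condition applies to individual rows

Corrected query:
SELECT id, name, price FROM products WHERE price > 263.7

Result:
id | name  | price  
---+-------+--------
3  | Pan   | 1478.91
4  | Bowl  | 562.73 
5  | Bowl  | 492.46 
6  | Knife | 618.37 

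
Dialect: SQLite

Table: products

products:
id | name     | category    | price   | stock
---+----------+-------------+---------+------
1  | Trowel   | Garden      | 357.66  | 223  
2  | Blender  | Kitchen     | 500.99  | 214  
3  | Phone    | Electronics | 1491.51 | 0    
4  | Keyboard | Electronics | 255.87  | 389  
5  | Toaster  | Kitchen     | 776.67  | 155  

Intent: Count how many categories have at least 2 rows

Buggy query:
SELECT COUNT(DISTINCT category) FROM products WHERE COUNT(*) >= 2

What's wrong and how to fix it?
Bug: WHERE filters individual rows, not groups, so a group-level COUNT is invalid there

Fix: Use a subquery that GROUPs and filters with HAVING, then count its rows

Corrected query:
SELECT COUNT(*) FROM (SELECT category FROM products GROUP BY category HAVING COUNT(*) >= 2)

Result:
COUNT(*)
--------
2       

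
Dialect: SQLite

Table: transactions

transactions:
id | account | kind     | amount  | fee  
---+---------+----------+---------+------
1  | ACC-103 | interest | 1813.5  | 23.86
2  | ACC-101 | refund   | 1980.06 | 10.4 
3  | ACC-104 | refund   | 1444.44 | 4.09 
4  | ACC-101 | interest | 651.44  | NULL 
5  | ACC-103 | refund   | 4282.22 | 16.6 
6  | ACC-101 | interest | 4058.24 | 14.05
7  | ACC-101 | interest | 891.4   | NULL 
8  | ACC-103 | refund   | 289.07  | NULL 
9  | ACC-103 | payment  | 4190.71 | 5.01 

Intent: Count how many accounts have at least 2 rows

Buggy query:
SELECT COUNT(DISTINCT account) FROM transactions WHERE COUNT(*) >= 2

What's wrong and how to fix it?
Bug: COUNT(*) cannot appear in WHERE; the per-group count doesn't exist yet

Fix: Group first with HAVING COUNT(*) >= 2, then COUNT the resulting groups

Corrected query:
SELECT COUNT(*) FROM (SELECT account FROM transactions GROUP BY account HAVING COUNT(*) >= 2)

Result:
COUNT(*)
--------
2       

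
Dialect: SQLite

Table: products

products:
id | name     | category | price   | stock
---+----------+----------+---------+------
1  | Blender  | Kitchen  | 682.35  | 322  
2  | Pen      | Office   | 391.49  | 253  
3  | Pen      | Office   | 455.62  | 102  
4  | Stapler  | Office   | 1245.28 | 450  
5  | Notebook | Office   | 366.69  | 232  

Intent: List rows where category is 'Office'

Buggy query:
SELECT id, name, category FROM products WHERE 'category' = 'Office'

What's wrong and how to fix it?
Bug: Single quotes denote string literals in SQL; the column name is being compared as a constant string

Fix: Reference the column as category without single quotes

Corrected query:
SELECT id, name, category FROM products WHERE category = 'Office'

Result:
id | name     | category
---+----------+---------
2  | Pen      | Office  
3  | Pen      | Office  
4  | Stapler  | Office  
5  | Notebook | Office  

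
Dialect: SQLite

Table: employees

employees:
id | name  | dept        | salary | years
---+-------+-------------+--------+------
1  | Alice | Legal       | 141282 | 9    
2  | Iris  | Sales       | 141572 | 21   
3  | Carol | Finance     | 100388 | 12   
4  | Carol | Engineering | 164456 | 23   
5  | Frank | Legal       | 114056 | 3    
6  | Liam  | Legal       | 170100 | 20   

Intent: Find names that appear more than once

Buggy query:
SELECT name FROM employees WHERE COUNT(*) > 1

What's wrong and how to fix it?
Bug: WHERE can't reference COUNT(*); aggregates are computed after WHERE

Fix: GROUP BY name, then filter groups with HAVING COUNT(*) > 1

Corrected query:
SELECT name FROM employees GROUP BY name HAVING COUNT(*) > 1

Result:
name 
-----
Carol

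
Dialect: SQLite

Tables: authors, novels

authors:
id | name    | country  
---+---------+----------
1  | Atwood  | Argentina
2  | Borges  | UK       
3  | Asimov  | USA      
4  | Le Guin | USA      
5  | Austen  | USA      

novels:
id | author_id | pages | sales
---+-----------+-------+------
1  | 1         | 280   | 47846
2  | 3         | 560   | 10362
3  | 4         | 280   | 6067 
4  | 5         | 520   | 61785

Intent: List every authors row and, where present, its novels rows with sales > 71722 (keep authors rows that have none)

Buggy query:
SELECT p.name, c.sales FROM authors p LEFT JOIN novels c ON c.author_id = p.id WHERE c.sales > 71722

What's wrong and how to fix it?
Bug: A WHERE condition on the right-hand table after LEFT JOIN drops unmatched parents

Fix: Put 'c.sales > 71722' in the JOIN's ON clause instead of WHERE

Corrected query:
SELECT p.name, c.sales FROM authors p LEFT JOIN novels c ON c.author_id = p.id AND c.sales > 71722

Result:
name    | sales
--------+------
Atwood  | NULL 
Borges  | NULL 
Asimov  | NULL 
Le Guin | NULL 
Austen  | NULL 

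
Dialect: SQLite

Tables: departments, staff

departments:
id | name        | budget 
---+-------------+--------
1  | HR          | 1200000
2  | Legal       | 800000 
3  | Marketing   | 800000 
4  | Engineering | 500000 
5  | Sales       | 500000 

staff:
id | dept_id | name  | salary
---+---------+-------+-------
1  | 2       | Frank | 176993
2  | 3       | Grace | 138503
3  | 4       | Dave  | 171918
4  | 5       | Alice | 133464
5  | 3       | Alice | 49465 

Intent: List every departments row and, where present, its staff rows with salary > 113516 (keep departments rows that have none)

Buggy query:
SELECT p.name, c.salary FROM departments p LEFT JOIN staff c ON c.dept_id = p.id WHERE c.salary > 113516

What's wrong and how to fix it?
Bug: A WHERE condition on the right-hand table after LEFT JOIN drops unmatched parents

Fix: Put 'c.salary > 113516' in the JOIN's ON clause instead of WHERE

Corrected query:
SELECT p.name, c.salary FROM departments p LEFT JOIN staff c ON c.dept_id = p.id AND c.salary > 113516

Result:
name        | salary
------------+-------
HR          | NULL  
Legal       | 176993
Marketing   | 138503
Engineering | 171918
Sales       | 133464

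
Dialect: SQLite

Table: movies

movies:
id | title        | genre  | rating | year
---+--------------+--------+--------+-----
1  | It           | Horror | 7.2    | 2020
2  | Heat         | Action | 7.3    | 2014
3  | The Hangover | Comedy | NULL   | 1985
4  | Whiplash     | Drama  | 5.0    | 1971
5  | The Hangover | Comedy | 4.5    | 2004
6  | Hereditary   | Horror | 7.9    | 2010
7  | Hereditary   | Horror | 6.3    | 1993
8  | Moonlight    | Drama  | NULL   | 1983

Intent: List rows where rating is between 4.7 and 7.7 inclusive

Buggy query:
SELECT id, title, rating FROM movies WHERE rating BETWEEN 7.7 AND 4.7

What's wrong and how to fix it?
Bug: BETWEEN expects the lower bound first; with 7.7 AND 4.7 the range is empty

Fix: Write BETWEEN 4.7 AND 7.7

Corrected query:
SELECT id, title, rating FROM movies WHERE rating BETWEEN 4.7 AND 7.7

Result:
id | title      | rating
---+------------+-------
1  | It         | 7.2   
2  | Heat       | 7.3   
4  | Whiplash   | 5     
7  | Hereditary | 6.3   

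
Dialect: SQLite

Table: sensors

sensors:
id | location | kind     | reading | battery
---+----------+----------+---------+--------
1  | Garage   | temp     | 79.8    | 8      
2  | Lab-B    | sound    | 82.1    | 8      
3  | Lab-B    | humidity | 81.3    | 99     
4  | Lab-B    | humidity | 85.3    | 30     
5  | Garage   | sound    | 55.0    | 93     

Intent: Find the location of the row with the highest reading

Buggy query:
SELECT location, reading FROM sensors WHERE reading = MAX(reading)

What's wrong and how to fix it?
Bug: MAX(reading) is an aggregate and cannot be used directly in WHERE

Fix: Use a subquery: WHERE reading = (SELECT MAX(reading) FROM sensors)

Corrected query:
SELECT location, reading FROM sensors WHERE reading = (SELECT MAX(reading) FROM sensors)

Result:
location | reading
---------+--------
Lab-B    | 85.3   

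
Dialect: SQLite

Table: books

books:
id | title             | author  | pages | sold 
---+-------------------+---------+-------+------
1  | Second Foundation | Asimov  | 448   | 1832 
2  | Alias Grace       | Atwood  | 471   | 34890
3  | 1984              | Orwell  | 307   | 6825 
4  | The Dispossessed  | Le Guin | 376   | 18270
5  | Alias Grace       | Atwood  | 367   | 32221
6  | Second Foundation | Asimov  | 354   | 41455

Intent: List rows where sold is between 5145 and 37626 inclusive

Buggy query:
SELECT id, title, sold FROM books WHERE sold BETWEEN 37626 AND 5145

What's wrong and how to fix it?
Bug: The bounds are reversed; BETWEEN a AND b requires a <= b to match anything

Fix: Swap the bounds so the smaller value comes first

Corrected query:
SELECT id, title, sold FROM books WHERE sold BETWEEN 5145 AND 37626

Result:
id | title            | sold 
---+------------------+------
2  | Alias Grace      | 34890
3  | 1984             | 6825 
4  | The Dispossessed | 18270
5  | Alias Grace      | 32221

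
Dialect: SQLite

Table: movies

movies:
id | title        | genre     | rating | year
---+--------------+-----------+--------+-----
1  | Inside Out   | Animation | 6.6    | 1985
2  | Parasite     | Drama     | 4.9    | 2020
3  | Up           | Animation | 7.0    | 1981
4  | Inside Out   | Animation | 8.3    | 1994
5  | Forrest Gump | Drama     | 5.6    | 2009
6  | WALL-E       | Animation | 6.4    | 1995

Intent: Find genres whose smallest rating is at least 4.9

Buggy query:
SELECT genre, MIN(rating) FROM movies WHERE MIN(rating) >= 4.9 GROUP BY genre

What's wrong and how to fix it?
Bug: Aggregates like MIN are computed per group after WHERE runs

Fix: Use HAVING for the per-group MIN condition

Corrected query:
SELECT genre, MIN(rating) FROM movies GROUP BY genre HAVING MIN(rating) >= 4.9

Result:
genre     | MIN(rating)
----------+------------
Animation | 6.4        
Drama     | 4.9        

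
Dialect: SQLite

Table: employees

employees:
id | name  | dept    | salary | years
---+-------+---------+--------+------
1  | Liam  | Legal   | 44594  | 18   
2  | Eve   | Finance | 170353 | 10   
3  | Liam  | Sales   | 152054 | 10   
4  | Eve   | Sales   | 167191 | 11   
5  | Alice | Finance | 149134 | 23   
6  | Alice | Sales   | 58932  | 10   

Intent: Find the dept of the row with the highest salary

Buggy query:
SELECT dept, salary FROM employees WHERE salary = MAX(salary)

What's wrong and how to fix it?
Bug: MAX(salary) is an aggregate and cannot be used directly in WHERE

Fix: Use a subquery: WHERE salary = (SELECT MAX(salary) FROM employees)

Corrected query:
SELECT dept, salary FROM employees WHERE salary = (SELECT MAX(salary) FROM employees)

Result:
dept    | salary
--------+-------
Finance | 170353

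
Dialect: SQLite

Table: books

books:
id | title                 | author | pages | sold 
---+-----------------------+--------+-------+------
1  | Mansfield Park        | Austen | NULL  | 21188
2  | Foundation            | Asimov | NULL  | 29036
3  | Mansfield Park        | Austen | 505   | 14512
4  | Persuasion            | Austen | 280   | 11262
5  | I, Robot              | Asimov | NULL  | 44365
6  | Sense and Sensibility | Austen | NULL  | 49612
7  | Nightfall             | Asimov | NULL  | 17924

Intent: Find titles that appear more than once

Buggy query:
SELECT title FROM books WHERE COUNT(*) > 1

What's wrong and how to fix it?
Bug: WHERE can't reference COUNT(*); aggregates are computed after WHERE

Fix: GROUP BY title, then filter groups with HAVING COUNT(*) > 1

Corrected query:
SELECT title FROM books GROUP BY title HAVING COUNT(*) > 1

Result:
title         
--------------
Mansfield Park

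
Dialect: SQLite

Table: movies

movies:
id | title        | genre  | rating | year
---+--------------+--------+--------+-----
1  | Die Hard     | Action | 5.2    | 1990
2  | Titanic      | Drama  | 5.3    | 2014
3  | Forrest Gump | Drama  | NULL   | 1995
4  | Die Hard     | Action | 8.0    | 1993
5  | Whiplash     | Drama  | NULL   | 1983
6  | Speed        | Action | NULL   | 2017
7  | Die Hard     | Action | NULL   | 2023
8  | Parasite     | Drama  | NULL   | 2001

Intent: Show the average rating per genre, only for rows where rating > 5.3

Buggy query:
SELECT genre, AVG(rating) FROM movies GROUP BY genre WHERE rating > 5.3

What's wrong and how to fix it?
Bug: Row-level WHERE must come before GROUP BY in the clause order

Fix: Place WHERE between FROM and GROUP BY

Corrected query:
SELECT genre, AVG(rating) FROM movies WHERE rating > 5.3 GROUP BY genre

Result:
genre  | AVG(rating)
-------+------------
Action | 8          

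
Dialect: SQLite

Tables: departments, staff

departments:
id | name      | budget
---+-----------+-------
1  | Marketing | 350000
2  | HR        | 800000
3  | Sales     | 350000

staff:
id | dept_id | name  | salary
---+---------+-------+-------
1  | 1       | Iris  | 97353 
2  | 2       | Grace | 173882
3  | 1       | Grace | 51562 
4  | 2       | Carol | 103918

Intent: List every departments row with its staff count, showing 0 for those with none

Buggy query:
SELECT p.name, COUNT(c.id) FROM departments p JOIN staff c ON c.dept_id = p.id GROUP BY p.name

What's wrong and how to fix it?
Bug: An inner join excludes parents with zero children

Fix: Use LEFT JOIN so parents without children still appear (COUNT(c.id) gives 0)

Corrected query:
SELECT p.name, COUNT(c.id) FROM departments p LEFT JOIN staff c ON c.dept_id = p.id GROUP BY p.name

Result:
name      | COUNT(c.id)
----------+------------
HR        | 2          
Marketing | 2          
Sales     | 0          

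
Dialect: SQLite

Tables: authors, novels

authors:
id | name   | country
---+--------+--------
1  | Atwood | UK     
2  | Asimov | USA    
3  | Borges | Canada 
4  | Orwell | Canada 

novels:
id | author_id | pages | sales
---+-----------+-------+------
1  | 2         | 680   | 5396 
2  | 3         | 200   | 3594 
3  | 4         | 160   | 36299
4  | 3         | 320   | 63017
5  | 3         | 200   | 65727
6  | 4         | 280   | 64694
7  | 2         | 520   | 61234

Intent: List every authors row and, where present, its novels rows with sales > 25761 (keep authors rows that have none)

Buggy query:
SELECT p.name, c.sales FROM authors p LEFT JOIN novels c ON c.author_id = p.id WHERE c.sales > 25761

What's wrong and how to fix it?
Bug: A WHERE condition on the right-hand table after LEFT JOIN drops unmatched parents

Fix: Put 'c.sales > 25761' in the JOIN's ON clause instead of WHERE

Corrected query:
SELECT p.name, c.sales FROM authors p LEFT JOIN novels c ON c.author_id = p.id AND c.sales > 25761

Result:
name   | sales
-------+------
Atwood | NULL 
Asimov | 61234
Borges | 63017
Borges | 65727
Orwell | 36299
Orwell | 64694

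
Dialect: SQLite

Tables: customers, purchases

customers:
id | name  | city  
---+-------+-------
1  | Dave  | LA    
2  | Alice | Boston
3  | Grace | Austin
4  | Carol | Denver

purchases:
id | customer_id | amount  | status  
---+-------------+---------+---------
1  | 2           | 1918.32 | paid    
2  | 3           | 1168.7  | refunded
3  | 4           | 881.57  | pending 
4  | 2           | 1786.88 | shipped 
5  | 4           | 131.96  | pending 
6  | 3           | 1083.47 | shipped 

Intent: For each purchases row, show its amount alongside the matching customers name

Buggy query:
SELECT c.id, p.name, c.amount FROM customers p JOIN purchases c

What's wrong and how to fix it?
Bug: JOIN with no ON clause produces a cartesian product; every purchases row pairs with every customers row

Fix: Specify the join condition linking the foreign key to the parent id

Corrected query:
SELECT c.id, p.name, c.amount FROM customers p JOIN purchases c ON c.customer_id = p.id

Result:
id | name  | amount 
---+-------+--------
1  | Alice | 1918.32
2  | Grace | 1168.7 
3  | Carol | 881.57 
4  | Alice | 1786.88
5  | Carol | 131.96 
6  | Grace | 1083.47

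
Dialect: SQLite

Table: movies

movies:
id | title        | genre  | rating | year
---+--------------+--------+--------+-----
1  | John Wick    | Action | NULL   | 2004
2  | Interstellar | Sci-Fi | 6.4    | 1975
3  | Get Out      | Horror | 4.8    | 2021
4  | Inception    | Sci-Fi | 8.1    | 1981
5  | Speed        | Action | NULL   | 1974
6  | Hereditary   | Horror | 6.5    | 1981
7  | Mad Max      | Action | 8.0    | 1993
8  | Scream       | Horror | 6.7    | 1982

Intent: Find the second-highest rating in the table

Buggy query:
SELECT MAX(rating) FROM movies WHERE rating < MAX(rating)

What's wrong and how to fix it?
Bug: MAX(rating) on the right of the comparison is an aggregate-in-WHERE error

Fix: Compute the overall MAX in a subquery, then take MAX of rows below it

Corrected query:
SELECT MAX(rating) FROM movies WHERE rating < (SELECT MAX(rating) FROM movies)

Result:
MAX(rating)
-----------
8          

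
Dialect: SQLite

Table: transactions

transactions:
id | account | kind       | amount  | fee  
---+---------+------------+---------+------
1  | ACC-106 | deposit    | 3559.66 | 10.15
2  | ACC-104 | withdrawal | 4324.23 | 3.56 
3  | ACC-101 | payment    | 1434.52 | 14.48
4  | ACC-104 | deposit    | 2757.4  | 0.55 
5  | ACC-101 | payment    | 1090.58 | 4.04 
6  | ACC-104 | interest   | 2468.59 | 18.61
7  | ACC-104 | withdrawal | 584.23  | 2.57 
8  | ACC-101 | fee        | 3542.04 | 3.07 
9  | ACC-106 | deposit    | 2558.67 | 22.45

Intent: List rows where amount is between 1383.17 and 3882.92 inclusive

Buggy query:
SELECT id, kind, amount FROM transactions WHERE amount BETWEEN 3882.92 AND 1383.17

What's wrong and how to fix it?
Bug: BETWEEN expects the lower bound first; with 3882.92 AND 1383.17 the range is empty

Fix: Swap the bounds so the smaller value comes first

Corrected query:
SELECT id, kind, amount FROM transactions WHERE amount BETWEEN 1383.17 AND 3882.92

Result:
id | kind     | amount 
---+----------+--------
1  | deposit  | 3559.66
3  | payment  | 1434.52
4  | deposit  | 2757.4 
6  | interest | 2468.59
8  | fee      | 3542.04
9  | deposit  | 2558.67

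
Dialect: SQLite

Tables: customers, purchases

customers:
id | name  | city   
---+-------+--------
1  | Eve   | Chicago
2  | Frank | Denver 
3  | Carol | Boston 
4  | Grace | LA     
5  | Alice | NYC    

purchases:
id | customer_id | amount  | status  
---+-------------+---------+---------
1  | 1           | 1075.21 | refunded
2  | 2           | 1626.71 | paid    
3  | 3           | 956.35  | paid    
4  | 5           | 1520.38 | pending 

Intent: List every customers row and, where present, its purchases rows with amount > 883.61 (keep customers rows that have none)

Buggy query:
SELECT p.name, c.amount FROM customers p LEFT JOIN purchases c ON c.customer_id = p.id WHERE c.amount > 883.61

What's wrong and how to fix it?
Bug: A WHERE condition on the right-hand table after LEFT JOIN drops unmatched parents

Fix: Move the right-table condition into the ON clause so unmatched parents are kept

Corrected query:
SELECT p.name, c.amount FROM customers p LEFT JOIN purchases c ON c.customer_id = p.id AND c.amount > 883.61

Result:
name  | amount 
------+--------
Eve   | 1075.21
Frank | 1626.71
Carol | 956.35 
Grace | NULL   
Alice | 1520.38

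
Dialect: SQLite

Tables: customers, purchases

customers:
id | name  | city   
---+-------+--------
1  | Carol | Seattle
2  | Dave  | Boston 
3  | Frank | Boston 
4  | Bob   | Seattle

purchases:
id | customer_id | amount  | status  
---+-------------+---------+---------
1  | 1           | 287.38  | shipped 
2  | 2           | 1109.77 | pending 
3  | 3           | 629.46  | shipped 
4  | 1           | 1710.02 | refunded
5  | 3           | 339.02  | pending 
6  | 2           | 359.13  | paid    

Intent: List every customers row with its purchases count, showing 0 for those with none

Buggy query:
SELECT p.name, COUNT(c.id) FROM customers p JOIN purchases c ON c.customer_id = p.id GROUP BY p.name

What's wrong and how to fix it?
Bug: An inner join excludes parents with zero children

Fix: Use LEFT JOIN so parents without children still appear (COUNT(c.id) gives 0)

Corrected query:
SELECT p.name, COUNT(c.id) FROM customers p LEFT JOIN purchases c ON c.customer_id = p.id GROUP BY p.name

Result:
name  | COUNT(c.id)
------+------------
Bob   | 0          
Carol | 2          
Dave  | 2          
Frank | 2          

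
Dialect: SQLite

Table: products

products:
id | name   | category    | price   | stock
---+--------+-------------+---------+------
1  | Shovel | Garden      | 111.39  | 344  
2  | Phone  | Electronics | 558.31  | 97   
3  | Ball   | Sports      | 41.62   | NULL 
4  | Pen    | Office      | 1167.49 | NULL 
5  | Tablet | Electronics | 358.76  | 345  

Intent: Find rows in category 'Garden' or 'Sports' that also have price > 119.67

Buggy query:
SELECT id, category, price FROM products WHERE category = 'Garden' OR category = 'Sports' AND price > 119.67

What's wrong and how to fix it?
Bug: Without parentheses, AND is evaluated before OR, so the price filter only applies to the 'Sports' branch

Fix: Group the OR with parentheses (or use IN), then AND the threshold

Corrected query:
SELECT id, category, price FROM products WHERE (category = 'Garden' OR category = 'Sports') AND price > 119.67

Result:
(no rows)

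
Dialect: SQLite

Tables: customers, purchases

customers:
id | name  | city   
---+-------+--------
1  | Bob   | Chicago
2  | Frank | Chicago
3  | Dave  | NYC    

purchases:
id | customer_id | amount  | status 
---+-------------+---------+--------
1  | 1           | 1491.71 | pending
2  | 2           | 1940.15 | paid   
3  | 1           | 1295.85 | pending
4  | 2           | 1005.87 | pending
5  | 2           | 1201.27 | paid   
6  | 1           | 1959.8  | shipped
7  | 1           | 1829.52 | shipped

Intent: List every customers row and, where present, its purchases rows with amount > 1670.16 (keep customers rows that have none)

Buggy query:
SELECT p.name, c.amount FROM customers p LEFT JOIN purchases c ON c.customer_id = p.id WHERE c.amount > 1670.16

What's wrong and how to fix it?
Bug: Filtering c.amount in WHERE discards the NULL rows produced by LEFT JOIN, turning it into an inner join

Fix: Move the right-table condition into the ON clause so unmatched parents are kept

Corrected query:
SELECT p.name, c.amount FROM customers p LEFT JOIN purchases c ON c.customer_id = p.id AND c.amount > 1670.16

Result:
name  | amount 
------+--------
Bob   | 1829.52
Bob   | 1959.8 
Frank | 1940.15
Dave  | NULL   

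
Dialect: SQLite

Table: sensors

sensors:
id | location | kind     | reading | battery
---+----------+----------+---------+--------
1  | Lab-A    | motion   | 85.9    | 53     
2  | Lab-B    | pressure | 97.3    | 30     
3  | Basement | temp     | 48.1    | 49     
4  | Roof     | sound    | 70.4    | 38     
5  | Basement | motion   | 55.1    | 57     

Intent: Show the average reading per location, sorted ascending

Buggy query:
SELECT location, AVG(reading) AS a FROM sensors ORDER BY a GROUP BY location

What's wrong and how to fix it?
Bug: GROUP BY must precede ORDER BY

Fix: Reorder: SELECT … FROM … GROUP BY … ORDER BY …

Corrected query:
SELECT location, AVG(reading) AS a FROM sensors GROUP BY location ORDER BY a

Result:
location | a   
---------+-----
Basement | 51.6
Roof     | 70.4
Lab-A    | 85.9
Lab-B    | 97.3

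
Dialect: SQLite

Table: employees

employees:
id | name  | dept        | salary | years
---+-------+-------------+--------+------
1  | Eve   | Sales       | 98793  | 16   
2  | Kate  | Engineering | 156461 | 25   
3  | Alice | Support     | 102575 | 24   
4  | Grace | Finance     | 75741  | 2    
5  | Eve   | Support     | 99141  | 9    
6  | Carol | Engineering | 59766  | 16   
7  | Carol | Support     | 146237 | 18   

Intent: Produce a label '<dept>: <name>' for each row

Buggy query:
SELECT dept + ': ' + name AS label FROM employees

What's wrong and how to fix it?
Bug: SQLite uses || for string concatenation; + coerces text to numbers (yielding 0)

Fix: Use the || operator for string concatenation

Corrected query:
SELECT dept || ': ' || name AS label FROM employees

Result:
label             
------------------
Sales: Eve        
Engineering: Kate 
Support: Alice    
Finance: Grace    
Support: Eve      
Engineering: Carol
Support: Carol    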